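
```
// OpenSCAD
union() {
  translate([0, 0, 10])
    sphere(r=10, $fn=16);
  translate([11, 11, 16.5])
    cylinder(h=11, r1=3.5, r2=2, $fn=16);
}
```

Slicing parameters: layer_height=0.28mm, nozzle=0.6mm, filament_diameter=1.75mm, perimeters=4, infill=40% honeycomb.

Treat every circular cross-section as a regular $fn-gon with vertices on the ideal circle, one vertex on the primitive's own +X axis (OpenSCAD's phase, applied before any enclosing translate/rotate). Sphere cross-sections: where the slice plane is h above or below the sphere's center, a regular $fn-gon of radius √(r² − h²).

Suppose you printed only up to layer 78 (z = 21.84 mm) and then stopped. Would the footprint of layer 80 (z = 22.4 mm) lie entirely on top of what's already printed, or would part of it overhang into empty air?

Compare the two slices. At z = 21.84: the sphere is not intersected at this z (|z−center|=11.840 > r=10); the cone at (11, 11) (r1=3.5→r2=2) has section circumradius 2.772 here — a regular 16-gon (area = (16/2)·2.772²·sin(360°/16) = 23.52 mm²); Merging all regions: only the cone at (11, 11) is present, so the union is just that shape — area = 23.52 mm². At z = 22.4: the sphere is absent (|z−center|=12.400 > r=10); the cone at (11, 11): at t=0.536 of its height the radius interpolates to r₁+(r₂−r₁)t = 2.695, giving a regular 16-gon of that circumradius (area = (16/2)·2.695²·sin(360°/16) = 22.24 mm²); Merging all regions: only the cone at (11, 11) is present, so the union is just that shape — area = 22.24 mm². Checking containment: the cross-section at z = 22.4 is a subset of the cross-section at z = 21.84.

entirely on top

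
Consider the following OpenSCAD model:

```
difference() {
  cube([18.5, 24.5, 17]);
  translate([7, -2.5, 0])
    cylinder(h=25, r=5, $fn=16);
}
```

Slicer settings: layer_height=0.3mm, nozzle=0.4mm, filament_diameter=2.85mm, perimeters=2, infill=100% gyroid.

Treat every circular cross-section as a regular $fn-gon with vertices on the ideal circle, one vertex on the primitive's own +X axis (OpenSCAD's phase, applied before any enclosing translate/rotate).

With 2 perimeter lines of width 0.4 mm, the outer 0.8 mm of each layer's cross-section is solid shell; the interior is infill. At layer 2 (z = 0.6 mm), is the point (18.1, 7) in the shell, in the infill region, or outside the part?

shell

At z = 0.6 mm: the 18.5×24.5 cube contributes its full rectangle; the r=5 cylinder at (7, -2.5) gives a regular 16-gon of circumradius 5 (constant along its height); Taking the first minus the rest: starting from the 18.5×24.5 cube, the r=5 cylinder at (7, -2.5) partially overlaps it — only the 14.67 mm² overlap (of its 76.54 mm²) is removed, clipping the outline — 1 connected region. Overall, the cross-section is a single solid region. The nearest boundary edge runs (18.50, 24.50)→(18.50, 0.00); distance from the point to it = 0.40 mm. The point is inside the cross-section, 0.40 mm from the nearest boundary — within the 0.8 mm shell band (2 × 0.4).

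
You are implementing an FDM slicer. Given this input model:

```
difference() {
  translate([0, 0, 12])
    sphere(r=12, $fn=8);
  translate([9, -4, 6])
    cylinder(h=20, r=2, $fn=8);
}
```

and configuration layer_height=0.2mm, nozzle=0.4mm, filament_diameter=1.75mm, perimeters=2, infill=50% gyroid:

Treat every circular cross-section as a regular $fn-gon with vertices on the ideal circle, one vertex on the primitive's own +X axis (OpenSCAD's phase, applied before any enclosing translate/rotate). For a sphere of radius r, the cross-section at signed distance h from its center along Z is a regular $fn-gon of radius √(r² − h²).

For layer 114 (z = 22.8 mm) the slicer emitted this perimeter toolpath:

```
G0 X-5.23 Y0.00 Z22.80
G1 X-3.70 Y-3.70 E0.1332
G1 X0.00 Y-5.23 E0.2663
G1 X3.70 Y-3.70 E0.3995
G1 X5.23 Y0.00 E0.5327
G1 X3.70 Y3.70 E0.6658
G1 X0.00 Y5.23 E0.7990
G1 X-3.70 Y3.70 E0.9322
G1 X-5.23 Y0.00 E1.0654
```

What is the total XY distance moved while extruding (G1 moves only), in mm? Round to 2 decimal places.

Sum the Euclidean lengths of each G1 segment: total = 32.03 mm.

32.03 mm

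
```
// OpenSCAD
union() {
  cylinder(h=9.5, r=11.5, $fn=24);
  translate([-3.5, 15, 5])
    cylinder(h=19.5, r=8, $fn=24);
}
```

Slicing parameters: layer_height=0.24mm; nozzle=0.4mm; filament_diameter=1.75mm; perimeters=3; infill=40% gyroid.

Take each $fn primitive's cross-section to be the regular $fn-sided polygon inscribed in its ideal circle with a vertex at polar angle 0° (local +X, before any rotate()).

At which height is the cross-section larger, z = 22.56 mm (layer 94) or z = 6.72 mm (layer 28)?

layer 28 (z = 6.72 mm)

Layer 94 (z = 22.56): the cylinder is absent (z outside [0, 9.5]); the cylinder at (-3.5, 15): section is a regular 24-gon, circumradius r=8 (area = (24/2)·8.000²·sin(360°/24) = 198.77 mm²); Combining (union): only the r=8 cylinder at (-3.5, 15) is present, so the union is just that shape — area = 198.77 mm². So its area = 198.77 mm². Layer 28 (z = 6.72): the cylinder: section is a regular 24-gon, circumradius r=11.5 (area = (24/2)·11.500²·sin(360°/24) = 410.75 mm²); the cylinder at (-3.5, 15): section is a regular 24-gon, circumradius r=8 (area = (24/2)·8.000²·sin(360°/24) = 198.77 mm²); Merging all regions: the regions partially overlap — summed areas 609.52 mm² minus the doubly-counted overlap 31.32 mm² gives 578.20 mm² — area = 578.20 mm². So its area = 578.20 mm². Layer 28 is larger (578.20 vs 198.77 mm²).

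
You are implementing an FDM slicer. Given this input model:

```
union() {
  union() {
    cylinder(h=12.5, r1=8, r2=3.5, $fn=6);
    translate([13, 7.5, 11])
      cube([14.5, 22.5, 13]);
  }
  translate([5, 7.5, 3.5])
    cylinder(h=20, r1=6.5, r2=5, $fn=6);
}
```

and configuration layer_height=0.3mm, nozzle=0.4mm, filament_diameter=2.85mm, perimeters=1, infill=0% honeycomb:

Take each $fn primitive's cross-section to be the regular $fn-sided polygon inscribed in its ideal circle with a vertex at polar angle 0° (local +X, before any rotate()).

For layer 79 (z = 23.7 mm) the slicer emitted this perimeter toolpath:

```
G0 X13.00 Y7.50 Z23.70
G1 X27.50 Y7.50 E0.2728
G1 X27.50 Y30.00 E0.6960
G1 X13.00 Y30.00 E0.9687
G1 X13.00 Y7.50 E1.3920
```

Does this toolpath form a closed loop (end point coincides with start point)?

yes

Start point (G0): (13.00, 7.50). End point (last G1): the path returns to the start — closed.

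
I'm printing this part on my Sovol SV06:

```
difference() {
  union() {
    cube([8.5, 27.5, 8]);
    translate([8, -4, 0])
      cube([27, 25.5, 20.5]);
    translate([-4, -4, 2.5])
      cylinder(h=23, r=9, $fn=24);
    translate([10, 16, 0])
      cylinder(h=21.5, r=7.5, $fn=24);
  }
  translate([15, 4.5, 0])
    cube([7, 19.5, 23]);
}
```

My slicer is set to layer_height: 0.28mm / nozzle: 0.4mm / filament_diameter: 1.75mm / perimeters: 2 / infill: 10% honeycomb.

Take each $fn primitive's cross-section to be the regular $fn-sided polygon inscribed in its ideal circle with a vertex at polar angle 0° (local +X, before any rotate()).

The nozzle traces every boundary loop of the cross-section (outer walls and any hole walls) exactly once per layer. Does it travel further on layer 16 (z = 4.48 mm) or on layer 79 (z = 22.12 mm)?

layer 16 (z = 4.48 mm)

Layer 16 (z = 4.48): the cube (footprint 8.5×27.5) is included at this height (perimeter 72.00 mm); the 27×25.5 cube at (8, -4) contributes its full rectangle (perimeter 105.00 mm); the r=9 cylinder at (-4, -4) gives a regular 24-gon of circumradius 9 (constant along its height) (perimeter = 2·24·9.000·sin(180°/24) = 56.39 mm); the r=7.5 cylinder at (10, 16) gives a regular 24-gon of circumradius 7.5 (constant along its height) (perimeter = 2·24·7.500·sin(180°/24) = 46.99 mm); Combining (union): the regions partially overlap (shared area 185.63 mm²), so the edge portions inside another operand are dropped and the merged outline is re-measured after clipping — boundary = 174.32 mm; the 7×19.5 cube at (15, 4.5) contributes its full rectangle (perimeter 53.00 mm); Subtracting the remaining from the first: starting from the result so far, the 7×19.5 cube at (15, 4.5) partially overlaps it — only the 119.00 mm² overlap (of its 136.50 mm²) is removed, clipping the outline — boundary = 208.34 mm. So its perimeter = 208.34 mm. Layer 79 (z = 22.12): the cube does not reach this height (z outside [0, 8]); the cube at (8, -4) does not reach this height (z outside [0, 20.5]); the cylinder at (-4, -4): section is a regular 24-gon, circumradius r=9 (perimeter = 2·24·9.000·sin(180°/24) = 56.39 mm); the cylinder at (10, 16) is absent (z outside [0, 21.5]); Merging all regions: only the r=9 cylinder at (-4, -4) is present, so the union is just that shape — boundary = 56.39 mm; the cube at (15, 4.5) (footprint 7×19.5) is included at this height (perimeter 53.00 mm); Taking the first minus the rest: starting from the result so far, the 7×19.5 cube at (15, 4.5) misses the remaining region (no effect) — boundary = 56.39 mm. So its perimeter = 56.39 mm. Layer 16 is larger (208.34 vs 56.39 mm).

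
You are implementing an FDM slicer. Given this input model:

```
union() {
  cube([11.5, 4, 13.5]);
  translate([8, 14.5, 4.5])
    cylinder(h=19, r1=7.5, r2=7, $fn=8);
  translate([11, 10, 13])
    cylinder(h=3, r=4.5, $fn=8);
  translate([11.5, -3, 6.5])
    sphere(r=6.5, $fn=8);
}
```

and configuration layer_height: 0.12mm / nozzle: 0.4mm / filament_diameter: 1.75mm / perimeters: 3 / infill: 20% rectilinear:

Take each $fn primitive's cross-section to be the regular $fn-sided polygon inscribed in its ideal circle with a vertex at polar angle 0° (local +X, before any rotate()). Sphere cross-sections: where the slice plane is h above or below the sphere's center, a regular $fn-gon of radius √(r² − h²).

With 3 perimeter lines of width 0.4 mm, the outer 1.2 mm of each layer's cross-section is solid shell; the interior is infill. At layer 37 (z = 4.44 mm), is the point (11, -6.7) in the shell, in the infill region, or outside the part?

infill

At z = 4.44 mm: the 11.5×4 cube contributes its full rectangle; the cone at (8, 14.5) is not intersected at this z (z outside [4.5, 23.5]); the cylinder at (11, 10) is not intersected at this z (z outside [13, 16]); the r=6.5 sphere at (11.5, -3) slices to a regular 8-gon of circumradius 6.165 (√(r²−h²) with h=2.06 from center); Combining (union): the regions partially overlap (shared area 10.24 mm²), so overlapping operands fuse into one piece — 1 connected region. Overall, the cross-section is a single solid region. The nearest boundary edge runs (11.50, -9.16)→(7.14, -7.36); distance from the point to it = 2.09 mm. The point is inside the cross-section and 2.09 mm from the nearest boundary — more than the 1.2 mm shell width (3 × 0.4), so it's in the infill interior.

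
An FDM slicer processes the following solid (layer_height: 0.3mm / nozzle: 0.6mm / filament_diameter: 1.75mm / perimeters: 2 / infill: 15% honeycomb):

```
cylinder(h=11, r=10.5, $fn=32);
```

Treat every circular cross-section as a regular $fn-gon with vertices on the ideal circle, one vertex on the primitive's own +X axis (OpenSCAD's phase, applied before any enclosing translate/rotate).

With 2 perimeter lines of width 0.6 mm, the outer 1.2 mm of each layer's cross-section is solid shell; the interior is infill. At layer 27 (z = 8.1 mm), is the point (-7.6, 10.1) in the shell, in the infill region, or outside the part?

At z = 8.1 mm: the r=10.5 cylinder gives a regular 32-gon of circumradius 10.5 (constant along its height). Overall, the cross-section is a single solid region. The nearest boundary edge runs (-5.83, 8.73)→(-7.42, 7.42); distance from the point to it = 2.18 mm. The point is not inside any of the regions above, so it lies outside the cross-section (2.18 mm from the nearest boundary).

outside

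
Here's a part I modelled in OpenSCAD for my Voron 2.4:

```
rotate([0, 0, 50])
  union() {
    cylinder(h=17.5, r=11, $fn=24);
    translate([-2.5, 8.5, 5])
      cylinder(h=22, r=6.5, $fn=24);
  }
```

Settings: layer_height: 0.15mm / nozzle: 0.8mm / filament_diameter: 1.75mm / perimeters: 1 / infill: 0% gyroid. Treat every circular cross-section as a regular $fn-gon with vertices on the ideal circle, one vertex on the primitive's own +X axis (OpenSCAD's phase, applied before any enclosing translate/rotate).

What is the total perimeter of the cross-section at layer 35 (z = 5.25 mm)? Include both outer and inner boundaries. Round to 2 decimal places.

At z = 5.25 mm: the r=11 cylinder gives a regular 24-gon of circumradius 11 (constant along its height) (perimeter = 2·24·11.000·sin(180°/24) = 68.92 mm); the r=6.5 cylinder at (-2.5, 8.5) contributes a regular 24-gon of circumradius 6.5 (perimeter = 2·24·6.500·sin(180°/24) = 40.72 mm); Combining (union): the regions partially overlap (shared area 83.75 mm²), so the edge portions inside another operand are dropped and the merged outline is re-measured after clipping — boundary = 75.49 mm; (rotated 50° about Z; rotation is an isometry so areas/perimeters/island counts are preserved). Overall, the cross-section is a single solid region. Total boundary length (outer) = 75.49 mm.

75.49 mm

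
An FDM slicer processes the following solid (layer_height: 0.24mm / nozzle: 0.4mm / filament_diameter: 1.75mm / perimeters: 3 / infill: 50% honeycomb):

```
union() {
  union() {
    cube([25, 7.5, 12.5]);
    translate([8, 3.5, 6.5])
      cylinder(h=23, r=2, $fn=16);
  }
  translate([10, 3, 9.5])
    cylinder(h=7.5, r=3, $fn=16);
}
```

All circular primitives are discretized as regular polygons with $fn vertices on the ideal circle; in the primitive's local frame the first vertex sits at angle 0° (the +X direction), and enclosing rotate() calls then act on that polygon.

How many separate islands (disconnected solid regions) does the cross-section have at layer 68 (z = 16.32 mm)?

At z = 16.32 mm: the cube is absent (z outside [0, 12.5]); the r=2 cylinder at (8, 3.5) contributes a regular 16-gon of circumradius 2; Taking the union: only the r=2 cylinder at (8, 3.5) is present, so the union is just that shape — 1 connected region; the r=3 cylinder at (10, 3) contributes a regular 16-gon of circumradius 3; Taking the union: the regions partially overlap (shared area 8.74 mm²), so overlapping operands fuse into one piece — 1 connected region. Overall, the cross-section is a single solid region. Island count = 1.

1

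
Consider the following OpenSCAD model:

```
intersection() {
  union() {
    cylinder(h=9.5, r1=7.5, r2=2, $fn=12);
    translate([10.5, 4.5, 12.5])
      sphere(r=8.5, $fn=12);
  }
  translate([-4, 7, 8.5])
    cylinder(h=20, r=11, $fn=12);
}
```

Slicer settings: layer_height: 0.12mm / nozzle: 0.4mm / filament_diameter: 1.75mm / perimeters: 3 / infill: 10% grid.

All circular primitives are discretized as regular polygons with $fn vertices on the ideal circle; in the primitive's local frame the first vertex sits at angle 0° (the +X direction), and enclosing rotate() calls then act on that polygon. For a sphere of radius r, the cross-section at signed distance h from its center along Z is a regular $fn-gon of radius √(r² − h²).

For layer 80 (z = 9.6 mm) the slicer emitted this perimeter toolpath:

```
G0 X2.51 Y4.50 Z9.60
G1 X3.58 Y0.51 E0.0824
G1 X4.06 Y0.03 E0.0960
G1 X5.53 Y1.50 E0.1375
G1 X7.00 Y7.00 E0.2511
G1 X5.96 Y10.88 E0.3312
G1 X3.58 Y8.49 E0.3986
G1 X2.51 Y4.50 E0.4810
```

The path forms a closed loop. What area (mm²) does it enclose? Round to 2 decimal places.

Apply the shoelace formula to the sequence of (X, Y) vertices; enclosed area = 29.12 mm².

29.12 mm²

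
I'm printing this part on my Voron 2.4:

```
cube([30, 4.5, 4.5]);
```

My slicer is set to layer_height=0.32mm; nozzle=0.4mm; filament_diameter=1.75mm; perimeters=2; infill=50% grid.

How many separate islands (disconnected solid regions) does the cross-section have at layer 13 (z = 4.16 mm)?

1

At z = 4.16 mm: the cube (footprint 30×4.5) is included at this height. Overall, the cross-section is a single solid region. Island count = 1.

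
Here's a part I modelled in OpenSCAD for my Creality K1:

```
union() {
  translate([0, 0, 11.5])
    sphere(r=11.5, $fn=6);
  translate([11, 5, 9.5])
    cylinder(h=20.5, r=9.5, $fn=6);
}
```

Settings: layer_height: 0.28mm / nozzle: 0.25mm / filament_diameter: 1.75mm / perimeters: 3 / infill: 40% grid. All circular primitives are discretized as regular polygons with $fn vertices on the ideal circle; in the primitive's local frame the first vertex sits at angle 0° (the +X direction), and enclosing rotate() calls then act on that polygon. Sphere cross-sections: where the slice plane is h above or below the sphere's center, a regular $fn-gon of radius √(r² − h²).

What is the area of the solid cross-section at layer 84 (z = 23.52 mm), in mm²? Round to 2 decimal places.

At z = 23.52 mm: the sphere does not reach this height (|z−center|=12.020 > r=11.5); the cylinder at (11, 5): section is a regular 6-gon, circumradius r=9.5 (area = (6/2)·9.500²·sin(360°/6) = 234.48 mm²); Taking the union: only the r=9.5 cylinder at (11, 5) is present, so the union is just that shape — area = 234.48 mm². Overall, the cross-section is a single solid region. Net area = 234.48 mm².

234.48 mm²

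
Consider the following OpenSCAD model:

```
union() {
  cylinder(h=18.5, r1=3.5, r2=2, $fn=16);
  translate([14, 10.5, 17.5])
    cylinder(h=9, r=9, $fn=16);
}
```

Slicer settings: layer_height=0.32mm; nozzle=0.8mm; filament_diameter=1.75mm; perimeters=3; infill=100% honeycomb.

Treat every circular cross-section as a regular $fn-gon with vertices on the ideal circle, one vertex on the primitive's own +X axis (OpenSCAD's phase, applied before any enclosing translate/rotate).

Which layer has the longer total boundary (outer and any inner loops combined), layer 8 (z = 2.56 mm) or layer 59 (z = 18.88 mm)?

Layer 8 (z = 2.56): the cone (r1=3.5→r2=2) has section circumradius 3.292 here — a regular 16-gon (perimeter = 2·16·3.292·sin(180°/16) = 20.55 mm); the cylinder at (14, 10.5) does not reach this height (z outside [17.5, 26.5]); Merging all regions: only the cone is present, so the union is just that shape — boundary = 20.55 mm. So its perimeter = 20.55 mm. Layer 59 (z = 18.88): the cone is not intersected at this z (z outside [0, 18.5]); the r=9 cylinder at (14, 10.5) contributes a regular 16-gon of circumradius 9 (perimeter = 2·16·9.000·sin(180°/16) = 56.19 mm); Taking the union: only the r=9 cylinder at (14, 10.5) is present, so the union is just that shape — boundary = 56.19 mm. So its perimeter = 56.19 mm. Layer 59 is larger (56.19 vs 20.55 mm).

layer 59 (z = 18.88 mm)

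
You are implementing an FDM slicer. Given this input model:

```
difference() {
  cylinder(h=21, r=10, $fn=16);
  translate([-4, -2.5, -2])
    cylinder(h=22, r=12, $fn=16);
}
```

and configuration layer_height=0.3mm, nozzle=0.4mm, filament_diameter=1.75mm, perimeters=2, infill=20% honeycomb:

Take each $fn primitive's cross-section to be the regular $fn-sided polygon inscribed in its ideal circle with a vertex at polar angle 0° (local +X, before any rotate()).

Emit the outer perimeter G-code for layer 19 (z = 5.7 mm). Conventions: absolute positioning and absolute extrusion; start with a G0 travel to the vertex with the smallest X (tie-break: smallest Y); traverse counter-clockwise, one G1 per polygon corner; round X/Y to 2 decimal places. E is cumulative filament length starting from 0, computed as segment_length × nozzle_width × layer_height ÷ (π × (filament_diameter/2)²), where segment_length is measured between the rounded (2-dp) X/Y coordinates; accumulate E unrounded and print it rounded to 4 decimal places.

At z = 5.7 mm: the r=10 cylinder contributes a regular 16-gon of circumradius 10; the r=12 cylinder at (-4, -2.5) contributes a regular 16-gon of circumradius 12; After the difference (first − rest): starting from the r=10 cylinder, the r=12 cylinder at (-4, -2.5) partially overlaps it — only the 262.53 mm² overlap (of its 440.85 mm²) is removed, clipping the outline — 1 connected region. The outline is a single polygon with 12 vertices. Extrusion per mm of travel: 0.4 × 0.3 / (π × 0.875²) = 0.049890. Accumulating E over each segment gives final E = 2.4588.

G0 X-3.26 Y9.35 Z5.70
G1 X0.59 Y8.59 E0.1958
G1 X4.49 Y5.99 E0.4296
G1 X7.09 Y2.09 E0.6635
G1 X8.00 Y-2.50 E0.8969
G1 X7.10 Y-7.03 E1.1273
G1 X9.24 Y-3.83 E1.3194
G1 X10.00 Y0.00 E1.5142
G1 X9.24 Y3.83 E1.7090
G1 X7.07 Y7.07 E1.9036
G1 X3.83 Y9.24 E2.0981
G1 X0.00 Y10.00 E2.2929
G1 X-3.26 Y9.35 E2.4588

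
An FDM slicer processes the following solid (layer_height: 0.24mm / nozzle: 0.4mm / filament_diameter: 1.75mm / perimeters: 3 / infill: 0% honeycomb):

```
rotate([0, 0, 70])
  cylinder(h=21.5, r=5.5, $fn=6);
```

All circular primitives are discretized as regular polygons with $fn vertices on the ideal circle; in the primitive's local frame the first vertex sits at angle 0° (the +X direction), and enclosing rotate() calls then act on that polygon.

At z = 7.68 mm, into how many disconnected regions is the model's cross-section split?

At z = 7.68 mm: the r=5.5 cylinder gives a regular 6-gon of circumradius 5.5 (constant along its height); (rotated 70° about Z; rotation is an isometry so areas/perimeters/island counts are preserved). The result has 1 disconnected region.

1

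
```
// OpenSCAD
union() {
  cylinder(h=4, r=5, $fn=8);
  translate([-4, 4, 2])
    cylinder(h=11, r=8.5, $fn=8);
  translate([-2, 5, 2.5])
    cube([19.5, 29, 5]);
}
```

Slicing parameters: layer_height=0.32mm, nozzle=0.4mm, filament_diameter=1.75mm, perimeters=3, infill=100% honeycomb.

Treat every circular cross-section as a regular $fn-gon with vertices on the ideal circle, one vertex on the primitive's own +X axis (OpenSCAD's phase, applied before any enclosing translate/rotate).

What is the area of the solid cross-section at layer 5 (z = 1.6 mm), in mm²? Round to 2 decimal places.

At z = 1.6 mm: the r=5 cylinder contributes a regular 8-gon of circumradius 5 (area = (8/2)·5.000²·sin(360°/8) = 70.71 mm²); the cylinder at (-4, 4) does not reach this height (z outside [2, 13]); the cube at (-2, 5) is not intersected at this z (z outside [2.5, 7.5]); Merging all regions: only the r=5 cylinder is present, so the union is just that shape — area = 70.71 mm². Overall, the cross-section is a single solid region. Net area = 70.71 mm².

70.71 mm²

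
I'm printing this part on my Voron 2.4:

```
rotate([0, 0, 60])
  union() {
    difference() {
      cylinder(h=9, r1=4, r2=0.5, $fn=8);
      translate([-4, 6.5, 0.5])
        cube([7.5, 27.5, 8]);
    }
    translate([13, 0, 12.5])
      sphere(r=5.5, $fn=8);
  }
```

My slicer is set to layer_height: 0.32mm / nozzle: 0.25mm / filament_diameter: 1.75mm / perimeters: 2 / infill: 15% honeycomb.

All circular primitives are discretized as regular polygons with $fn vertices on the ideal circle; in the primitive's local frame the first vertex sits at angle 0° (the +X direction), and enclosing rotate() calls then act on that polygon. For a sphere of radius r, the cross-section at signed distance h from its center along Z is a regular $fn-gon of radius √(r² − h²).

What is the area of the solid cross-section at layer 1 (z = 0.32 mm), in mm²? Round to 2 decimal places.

42.48 mm²

At z = 0.32 mm: the cone (r1=4→r2=0.5) has section circumradius 3.876 here — a regular 8-gon (area = (8/2)·3.876²·sin(360°/8) = 42.48 mm²); the cube at (-4, 6.5) is absent (z outside [0.5, 8.5]); After the difference (first − rest): none of the subtracted shapes is present at this height, so the cone is unchanged — area = 42.48 mm²; the sphere at (13, 0) is absent (|z−center|=12.180 > r=5.5); Merging all regions: only the result so far is present, so the union is just that shape — area = 42.48 mm²; (whole slice rotated 60° about Z — lengths, areas and connectivity unchanged). Overall, the cross-section is a single solid region. Net area = 42.48 mm².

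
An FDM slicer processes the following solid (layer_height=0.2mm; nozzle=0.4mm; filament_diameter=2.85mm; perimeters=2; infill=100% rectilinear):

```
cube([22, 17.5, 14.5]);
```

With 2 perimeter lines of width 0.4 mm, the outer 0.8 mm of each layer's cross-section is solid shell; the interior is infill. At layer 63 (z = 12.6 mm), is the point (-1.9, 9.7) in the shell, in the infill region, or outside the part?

At z = 12.6 mm: the 22×17.5 cube contributes its full rectangle. Overall, the cross-section is a single solid region. The nearest boundary edge runs (0.00, 17.50)→(0.00, 0.00); distance from the point to it = 1.90 mm. The point is not inside any of the regions above, so it lies outside the cross-section (1.90 mm from the nearest boundary).

outside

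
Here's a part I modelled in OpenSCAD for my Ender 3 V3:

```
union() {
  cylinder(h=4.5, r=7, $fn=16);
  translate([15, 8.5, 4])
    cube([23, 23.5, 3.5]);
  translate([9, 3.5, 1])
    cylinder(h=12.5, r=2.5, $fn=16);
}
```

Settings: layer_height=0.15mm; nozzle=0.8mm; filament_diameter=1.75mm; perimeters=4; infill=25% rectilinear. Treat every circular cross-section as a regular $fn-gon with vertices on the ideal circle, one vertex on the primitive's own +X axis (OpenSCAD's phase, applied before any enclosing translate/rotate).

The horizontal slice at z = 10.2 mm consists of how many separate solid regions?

1

At z = 10.2 mm: the cylinder does not reach this height (z outside [0, 4.5]); the cube at (15, 8.5) is absent (z outside [4, 7.5]); the cylinder at (9, 3.5): section is a regular 16-gon, circumradius r=2.5; Taking the union: only the r=2.5 cylinder at (9, 3.5) is present, so the union is just that shape — 1 connected region. The result has 1 disconnected region.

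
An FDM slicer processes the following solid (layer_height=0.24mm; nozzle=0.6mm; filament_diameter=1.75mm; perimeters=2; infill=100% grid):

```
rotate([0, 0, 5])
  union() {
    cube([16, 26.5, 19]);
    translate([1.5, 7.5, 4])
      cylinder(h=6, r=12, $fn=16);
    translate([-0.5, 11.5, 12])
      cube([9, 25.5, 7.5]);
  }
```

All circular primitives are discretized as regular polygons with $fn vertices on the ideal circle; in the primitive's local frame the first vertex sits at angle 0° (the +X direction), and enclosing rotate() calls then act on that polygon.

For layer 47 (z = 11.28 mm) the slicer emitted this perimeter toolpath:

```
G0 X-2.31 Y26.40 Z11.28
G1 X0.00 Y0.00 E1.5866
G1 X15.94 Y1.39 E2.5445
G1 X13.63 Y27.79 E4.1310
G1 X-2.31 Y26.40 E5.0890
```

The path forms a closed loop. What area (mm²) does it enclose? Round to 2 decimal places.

Apply the shoelace formula to the sequence of (X, Y) vertices; enclosed area = 424.03 mm².

424.03 mm²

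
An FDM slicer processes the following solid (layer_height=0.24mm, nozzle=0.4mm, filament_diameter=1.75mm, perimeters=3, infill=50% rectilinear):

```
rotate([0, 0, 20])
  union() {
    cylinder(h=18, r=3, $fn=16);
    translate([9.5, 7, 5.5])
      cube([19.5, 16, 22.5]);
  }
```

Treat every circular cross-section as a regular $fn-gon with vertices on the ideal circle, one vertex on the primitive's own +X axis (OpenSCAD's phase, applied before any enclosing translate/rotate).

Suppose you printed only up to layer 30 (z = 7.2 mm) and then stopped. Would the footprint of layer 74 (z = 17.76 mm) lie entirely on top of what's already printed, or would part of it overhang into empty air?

entirely on top

Compare the two slices. At z = 7.2: the r=3 cylinder gives a regular 16-gon of circumradius 3 (constant along its height) (area = (16/2)·3.000²·sin(360°/16) = 27.55 mm²); the 19.5×16 cube at (9.5, 7) contributes its full rectangle (area 312.00 mm²); Merging all regions: the 2 present regions are separate (no shared area or edge), so areas and boundary lengths simply add and each stays a separate island — area = 339.55 mm²; (whole slice rotated 20° about Z — lengths, areas and connectivity unchanged). At z = 17.76: the r=3 cylinder contributes a regular 16-gon of circumradius 3 (area = (16/2)·3.000²·sin(360°/16) = 27.55 mm²); the cube at (9.5, 7) (footprint 19.5×16) is included at this height (area 312.00 mm²); Combining (union): the 2 present regions are separate (no shared area or edge), so areas and boundary lengths simply add and each stays a separate island — area = 339.55 mm²; (whole slice rotated 20° about Z — lengths, areas and connectivity unchanged). Checking containment: the cross-section at z = 17.76 is a subset of the cross-section at z = 7.2.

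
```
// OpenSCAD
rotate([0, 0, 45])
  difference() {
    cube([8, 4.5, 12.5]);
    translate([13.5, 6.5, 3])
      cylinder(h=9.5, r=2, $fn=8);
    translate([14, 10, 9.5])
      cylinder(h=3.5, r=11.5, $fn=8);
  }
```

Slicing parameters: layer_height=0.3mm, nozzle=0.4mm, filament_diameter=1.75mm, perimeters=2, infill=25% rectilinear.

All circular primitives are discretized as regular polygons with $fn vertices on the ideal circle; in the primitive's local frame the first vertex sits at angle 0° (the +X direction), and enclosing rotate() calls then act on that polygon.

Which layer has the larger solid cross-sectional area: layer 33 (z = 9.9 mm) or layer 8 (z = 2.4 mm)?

layer 8 (z = 2.4 mm)

Layer 33 (z = 9.9): the cube is present — its section is the full 8×4.5 rectangle (area 36.00 mm²); the r=2 cylinder at (13.5, 6.5) gives a regular 8-gon of circumradius 2 (constant along its height) (area = (8/2)·2.000²·sin(360°/8) = 11.31 mm²); the r=11.5 cylinder at (14, 10) contributes a regular 8-gon of circumradius 11.5 (area = (8/2)·11.500²·sin(360°/8) = 374.06 mm²); Subtracting the remaining from the first: starting from the 8×4.5 cube (36.00 mm²), the r=2 cylinder at (13.5, 6.5) misses the remaining region (no effect); the r=11.5 cylinder at (14, 10) partially overlaps it — only the 7.99 mm² overlap (of its 374.06 mm²) is removed, clipping the outline — area = 28.01 mm²; (whole slice rotated 45° about Z — lengths, areas and connectivity unchanged). So its area = 28.01 mm². Layer 8 (z = 2.4): the 8×4.5 cube contributes its full rectangle (area 36.00 mm²); the cylinder at (13.5, 6.5) is absent (z outside [3, 12.5]); the cylinder at (14, 10) does not reach this height (z outside [9.5, 13]); After the difference (first − rest): none of the subtracted shapes is present at this height, so the 8×4.5 cube is unchanged — area = 36.00 mm²; (rotated 45° about Z; rotation is an isometry so areas/perimeters/island counts are preserved). So its area = 36.00 mm². Layer 8 is larger (36.00 vs 28.01 mm²).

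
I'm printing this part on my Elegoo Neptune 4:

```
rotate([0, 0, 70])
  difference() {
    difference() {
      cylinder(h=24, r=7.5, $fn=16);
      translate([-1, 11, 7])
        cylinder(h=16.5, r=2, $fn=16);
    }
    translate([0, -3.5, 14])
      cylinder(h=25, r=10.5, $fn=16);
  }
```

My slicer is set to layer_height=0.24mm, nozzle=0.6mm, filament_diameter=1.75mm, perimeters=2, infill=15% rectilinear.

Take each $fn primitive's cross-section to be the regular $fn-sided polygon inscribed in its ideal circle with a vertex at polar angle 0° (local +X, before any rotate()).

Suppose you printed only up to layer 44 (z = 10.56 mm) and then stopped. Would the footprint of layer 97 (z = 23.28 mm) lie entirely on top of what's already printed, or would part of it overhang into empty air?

entirely on top

Compare the two slices. At z = 10.56: the cylinder: section is a regular 16-gon, circumradius r=7.5 (area = (16/2)·7.500²·sin(360°/16) = 172.21 mm²); the cylinder at (-1, 11): section is a regular 16-gon, circumradius r=2 (area = (16/2)·2.000²·sin(360°/16) = 12.25 mm²); Subtracting the remaining from the first: starting from the r=7.5 cylinder (172.21 mm²), the r=2 cylinder at (-1, 11) misses the remaining region (no effect) — area = 172.21 mm²; the cylinder at (0, -3.5) does not reach this height (z outside [14, 39]); Subtracting the remaining from the first: none of the subtracted shapes is present at this height, so that combined region is unchanged — area = 172.21 mm²; (whole slice rotated 70° about Z — lengths, areas and connectivity unchanged). At z = 23.28: the r=7.5 cylinder contributes a regular 16-gon of circumradius 7.5 (area = (16/2)·7.500²·sin(360°/16) = 172.21 mm²); the r=2 cylinder at (-1, 11) contributes a regular 16-gon of circumradius 2 (area = (16/2)·2.000²·sin(360°/16) = 12.25 mm²); After the difference (first − rest): starting from the r=7.5 cylinder (172.21 mm²), the r=2 cylinder at (-1, 11) misses the remaining region (no effect) — area = 172.21 mm²; the r=10.5 cylinder at (0, -3.5) contributes a regular 16-gon of circumradius 10.5 (area = (16/2)·10.500²·sin(360°/16) = 337.53 mm²); Taking the first minus the rest: starting from that combined region (172.21 mm²), the r=10.5 cylinder at (0, -3.5) partially overlaps it — only the 168.80 mm² overlap (of its 337.53 mm²) is removed, clipping the outline — area = 3.40 mm²; (rotated 70° about Z; rotation is an isometry so areas/perimeters/island counts are preserved). Checking containment: the cross-section at z = 23.28 is a subset of the cross-section at z = 10.56.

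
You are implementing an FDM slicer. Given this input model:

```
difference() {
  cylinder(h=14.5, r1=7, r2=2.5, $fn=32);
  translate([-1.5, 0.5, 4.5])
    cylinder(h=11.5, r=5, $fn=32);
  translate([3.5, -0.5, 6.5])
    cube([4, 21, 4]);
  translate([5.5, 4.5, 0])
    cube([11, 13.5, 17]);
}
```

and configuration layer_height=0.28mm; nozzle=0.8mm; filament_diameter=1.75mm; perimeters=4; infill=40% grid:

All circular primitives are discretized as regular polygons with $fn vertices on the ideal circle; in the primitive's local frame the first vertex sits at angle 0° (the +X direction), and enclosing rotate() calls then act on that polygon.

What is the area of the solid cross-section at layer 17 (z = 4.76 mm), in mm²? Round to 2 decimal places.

26.02 mm²

At z = 4.76 mm: the cone contributes a regular 32-gon of circumradius 5.523 (interpolated between r1=7 and r2=2.5 at t=0.328) (area = (32/2)·5.523²·sin(360°/32) = 95.21 mm²); the cylinder at (-1.5, 0.5): section is a regular 32-gon, circumradius r=5 (area = (32/2)·5.000²·sin(360°/32) = 78.04 mm²); the cube at (3.5, -0.5) does not reach this height (z outside [6.5, 10.5]); the cube at (5.5, 4.5) is present — its section is the full 11×13.5 rectangle (area 148.50 mm²); Taking the first minus the rest: starting from the cone (95.21 mm²), the r=5 cylinder at (-1.5, 0.5) partially overlaps it — only the 69.18 mm² overlap (of its 78.04 mm²) is removed, clipping the outline; the 11×13.5 cube at (5.5, 4.5) misses the remaining region (no effect) — area = 26.02 mm². Overall, the cross-section is a single solid region. Net area = 26.02 mm².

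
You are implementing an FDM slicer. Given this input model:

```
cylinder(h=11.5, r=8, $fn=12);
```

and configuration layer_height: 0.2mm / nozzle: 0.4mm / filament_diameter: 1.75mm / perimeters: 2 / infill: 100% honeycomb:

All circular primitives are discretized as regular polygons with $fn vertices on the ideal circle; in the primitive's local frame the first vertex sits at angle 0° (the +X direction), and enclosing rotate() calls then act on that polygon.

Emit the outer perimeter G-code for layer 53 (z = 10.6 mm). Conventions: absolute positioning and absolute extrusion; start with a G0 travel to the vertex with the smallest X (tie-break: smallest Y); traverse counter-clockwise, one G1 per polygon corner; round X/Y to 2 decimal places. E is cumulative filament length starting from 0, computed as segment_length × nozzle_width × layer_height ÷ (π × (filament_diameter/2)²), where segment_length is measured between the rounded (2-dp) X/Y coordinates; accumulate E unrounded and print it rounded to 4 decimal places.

At z = 10.6 mm: the r=8 cylinder contributes a regular 12-gon of circumradius 8. The outline is a single polygon with 12 vertices. Extrusion per mm of travel: 0.4 × 0.2 / (π × 0.875²) = 0.033260. Accumulating E over each segment gives final E = 1.6530.

G0 X-8.00 Y0.00 Z10.60
G1 X-6.93 Y-4.00 E0.1377
G1 X-4.00 Y-6.93 E0.2755
G1 X0.00 Y-8.00 E0.4133
G1 X4.00 Y-6.93 E0.5510
G1 X6.93 Y-4.00 E0.6888
G1 X8.00 Y0.00 E0.8265
G1 X6.93 Y4.00 E0.9642
G1 X4.00 Y6.93 E1.1020
G1 X0.00 Y8.00 E1.2398
G1 X-4.00 Y6.93 E1.3775
G1 X-6.93 Y4.00 E1.5153
G1 X-8.00 Y0.00 E1.6530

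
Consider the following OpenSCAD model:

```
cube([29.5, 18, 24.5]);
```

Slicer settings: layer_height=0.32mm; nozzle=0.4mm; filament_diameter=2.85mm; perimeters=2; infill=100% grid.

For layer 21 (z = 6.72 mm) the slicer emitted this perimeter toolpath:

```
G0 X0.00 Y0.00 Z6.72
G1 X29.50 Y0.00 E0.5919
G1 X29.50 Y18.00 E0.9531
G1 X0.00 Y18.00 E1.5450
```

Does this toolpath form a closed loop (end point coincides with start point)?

Start point (G0): (0.00, 0.00). End point (last G1): the path does not return to the start — open.

no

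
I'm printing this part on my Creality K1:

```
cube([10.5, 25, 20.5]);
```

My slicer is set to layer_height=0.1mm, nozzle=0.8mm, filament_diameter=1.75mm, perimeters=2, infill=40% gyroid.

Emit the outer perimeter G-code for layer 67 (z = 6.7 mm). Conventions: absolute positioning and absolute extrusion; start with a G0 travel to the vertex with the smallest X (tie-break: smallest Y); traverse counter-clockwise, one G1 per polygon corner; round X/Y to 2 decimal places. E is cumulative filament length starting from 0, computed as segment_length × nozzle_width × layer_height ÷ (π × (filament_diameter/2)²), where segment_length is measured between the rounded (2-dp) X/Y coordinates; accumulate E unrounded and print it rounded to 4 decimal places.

At z = 6.7 mm: the cube (footprint 10.5×25) is included at this height. The outline is a single polygon with 4 vertices. Extrusion per mm of travel: 0.8 × 0.1 / (π × 0.875²) = 0.033260. Accumulating E over each segment gives final E = 2.3615.

G0 X0.00 Y0.00 Z6.70
G1 X10.50 Y0.00 E0.3492
G1 X10.50 Y25.00 E1.1807
G1 X0.00 Y25.00 E1.5300
G1 X0.00 Y0.00 E2.3615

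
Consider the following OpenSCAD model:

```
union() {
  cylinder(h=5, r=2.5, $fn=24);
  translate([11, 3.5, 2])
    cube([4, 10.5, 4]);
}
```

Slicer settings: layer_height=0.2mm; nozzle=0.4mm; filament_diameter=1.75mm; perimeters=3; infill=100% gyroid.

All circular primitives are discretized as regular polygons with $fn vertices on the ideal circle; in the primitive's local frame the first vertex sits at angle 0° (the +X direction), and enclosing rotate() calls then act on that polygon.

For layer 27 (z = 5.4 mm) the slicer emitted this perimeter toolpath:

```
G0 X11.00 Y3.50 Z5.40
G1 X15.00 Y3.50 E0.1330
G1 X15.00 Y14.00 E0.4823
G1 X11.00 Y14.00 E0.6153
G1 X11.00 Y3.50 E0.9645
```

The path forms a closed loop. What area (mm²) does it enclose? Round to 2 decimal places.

Apply the shoelace formula to the sequence of (X, Y) vertices; enclosed area = 42.00 mm².

42.00 mm²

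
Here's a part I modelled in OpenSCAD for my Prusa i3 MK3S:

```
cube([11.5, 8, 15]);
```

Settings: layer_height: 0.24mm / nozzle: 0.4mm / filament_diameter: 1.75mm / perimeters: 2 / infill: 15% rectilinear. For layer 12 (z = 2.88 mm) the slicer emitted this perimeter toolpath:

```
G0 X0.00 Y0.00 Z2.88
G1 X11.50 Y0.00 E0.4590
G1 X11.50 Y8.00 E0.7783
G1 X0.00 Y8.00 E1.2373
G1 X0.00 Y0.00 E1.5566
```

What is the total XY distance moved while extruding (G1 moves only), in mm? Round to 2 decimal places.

39.00 mm

Sum the Euclidean lengths of each G1 segment: total = 39.00 mm.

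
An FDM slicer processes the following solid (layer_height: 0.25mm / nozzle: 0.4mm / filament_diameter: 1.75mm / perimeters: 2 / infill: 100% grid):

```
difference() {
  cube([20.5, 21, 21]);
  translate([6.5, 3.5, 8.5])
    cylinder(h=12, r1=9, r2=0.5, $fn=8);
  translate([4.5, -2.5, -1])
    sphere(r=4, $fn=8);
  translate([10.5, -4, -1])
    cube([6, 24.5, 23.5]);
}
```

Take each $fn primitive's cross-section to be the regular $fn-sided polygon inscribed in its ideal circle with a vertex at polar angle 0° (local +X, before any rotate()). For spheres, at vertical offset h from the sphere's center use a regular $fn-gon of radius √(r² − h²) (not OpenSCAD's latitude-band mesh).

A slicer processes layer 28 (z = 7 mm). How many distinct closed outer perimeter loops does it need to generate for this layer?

At z = 7 mm: the cube (footprint 20.5×21) is included at this height; the cone at (6.5, 3.5) is absent (z outside [8.5, 20.5]); the sphere at (4.5, -2.5) is not intersected at this z (|z−center|=8.000 > r=4); the cube at (10.5, -4) (footprint 6×24.5) is included at this height; Taking the first minus the rest: starting from the 20.5×21 cube, the 6×24.5 cube at (10.5, -4) partially overlaps it — only the 123.00 mm² overlap (of its 147.00 mm²) is removed, clipping the outline — 1 connected region. The result has 1 disconnected region.

1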